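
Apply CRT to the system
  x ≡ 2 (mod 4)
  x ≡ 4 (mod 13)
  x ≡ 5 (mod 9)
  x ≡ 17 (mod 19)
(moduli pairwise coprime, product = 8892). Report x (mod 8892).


Product of moduli M = 4 · 13 · 9 · 19 = 8892.
Merge one congruence at a time:
  Start: x ≡ 2 (mod 4).
  Combine with x ≡ 4 (mod 13); new modulus lcm = 52.
    Write x = 2 + 4·t and substitute into x ≡ 4 (mod 13): 4·t ≡ 4 − 2 = 2 (mod 13).
    The inverse of 4 mod 13 is 10 (since 4·10 = 40 = 3·13 + 1), so t ≡ 10·2 = 20 ≡ 7 (mod 13).
    Then x = 2 + 4·7 = 30, valid modulo lcm(4, 13) = 52: x ≡ 30 (mod 52).
  Combine with x ≡ 5 (mod 9); new modulus lcm = 468.
    Write x = 30 + 52·t and substitute into x ≡ 5 (mod 9): 52·t ≡ 5 − 30 = -25 (mod 9).
    Reduce coefficients mod 9: 7·t ≡ 2 (mod 9).
    The inverse of 7 mod 9 is 4 (since 7·4 = 28 = 3·9 + 1), so t ≡ 4·2 = 8 ≡ 8 (mod 9).
    Then x = 30 + 52·8 = 446, valid modulo lcm(52, 9) = 468: x ≡ 446 (mod 468).
  Combine with x ≡ 17 (mod 19); new modulus lcm = 8892.
    Write x = 446 + 468·t and substitute into x ≡ 17 (mod 19): 468·t ≡ 17 − 446 = -429 (mod 19).
    Reduce coefficients mod 19: 12·t ≡ 8 (mod 19).
    The inverse of 12 mod 19 is 8 (since 12·8 = 96 = 5·19 + 1), so t ≡ 8·8 = 64 ≡ 7 (mod 19).
    Then x = 446 + 468·7 = 3722, valid modulo lcm(468, 19) = 8892: x ≡ 3722 (mod 8892).
Verify against each original: 3722 mod 4 = 2, 3722 mod 13 = 4, 3722 mod 9 = 5, 3722 mod 19 = 17.

x ≡ 3722 (mod 8892).


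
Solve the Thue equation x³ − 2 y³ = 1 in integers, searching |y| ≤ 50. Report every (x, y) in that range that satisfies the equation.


The equation is x³ - 2y³ = 1. For fixed y, x³ = 2·y³ + 1, so a solution requires the RHS to be a perfect cube.
Strategy: iterate y from -50 to 50, compute RHS = 2·y³ + 1, and check whether it is a (positive or negative) perfect cube.
Check small values of y:
  y = 0: RHS = 1 = (1)³ ⇒ x = 1 works.
  y = 1: RHS = 3 is not a perfect cube.
  y = -1: RHS = -1 = (-1)³ ⇒ x = -1 works.
  y = 2: RHS = 17 is not a perfect cube.
  y = -2: RHS = -15 is not a perfect cube.
  y = 3: RHS = 55 is not a perfect cube.
  y = -3: RHS = -53 is not a perfect cube.
Continuing the search up to |y| = 50 finds no further solutions beyond those listed.
Collected solutions: (1, 0), (-1, -1).

Solutions (with |y| ≤ 50): (1, 0), (-1, -1).


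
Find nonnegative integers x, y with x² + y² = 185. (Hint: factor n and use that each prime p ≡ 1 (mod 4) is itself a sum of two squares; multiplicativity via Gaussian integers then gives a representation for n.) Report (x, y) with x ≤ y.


Step 1: Factor n = 185 = 5 · 37.
Step 2: Check the mod-4 condition on each prime factor: 5 ≡ 1 (mod 4), exponent 1; 37 ≡ 1 (mod 4), exponent 1.
All primes ≡ 3 (mod 4) appear to even exponent (or don't appear), so by the two-squares theorem n IS expressible as a sum of two squares.
Step 3: Build a representation. Here n = 5 · 37 is a product of primes ≡ 1 (mod 4). Each prime p ≡ 1 (mod 4) is itself a sum of two squares; find a² by testing p − a² for a perfect square:
  5: 5 − 1² = 4 = 2² ⇒ 5 = 1² + 2².
  37: 37 − 1² = 36 = 6² ⇒ 37 = 1² + 6².
  Combine using the Brahmagupta–Fibonacci identity (a² + b²)(c² + d²) = (ac − bd)² + (ad + bc)² = (ac + bd)² + (ad − bc)²:
  5 · 37 = 185: from (1² + 2²)(1² + 6²), take (1·1 − 2·6, 1·6 + 2·1) = (1 − 12, 6 + 2) = (-11, 8); dropping signs (only squares matter) gives (11, 8); check 11² + 8² = 121 + 64 = 185 ✓.
Step 4: Order so x ≤ y and verify: 8² + 11² = 64 + 121 = 185 = n. ✓

n = 185 = 8² + 11² (one valid representation with x ≤ y).


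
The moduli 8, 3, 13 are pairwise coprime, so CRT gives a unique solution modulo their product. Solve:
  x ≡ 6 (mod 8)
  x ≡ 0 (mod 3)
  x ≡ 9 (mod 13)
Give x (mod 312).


Moduli 8, 3, 13 are pairwise coprime; by CRT there is a unique solution modulo M = 8 · 3 · 13 = 312.
Solve pairwise, accumulating the modulus:
  Start with x ≡ 6 (mod 8).
  Combine with x ≡ 0 (mod 3): since gcd(8, 3) = 1, we get a unique residue mod 24.
    Write x = 6 + 8·t and substitute into x ≡ 0 (mod 3): 8·t ≡ 0 − 6 = -6 (mod 3).
    Reduce coefficients mod 3: 2·t ≡ 0 (mod 3).
    The inverse of 2 mod 3 is 2 (since 2·2 = 4 = 1·3 + 1), so t ≡ 2·0 = 0 ≡ 0 (mod 3).
    Then x = 6 + 8·0 = 6, valid modulo lcm(8, 3) = 24: x ≡ 6 (mod 24).
  Combine with x ≡ 9 (mod 13): since gcd(24, 13) = 1, we get a unique residue mod 312.
    Write x = 6 + 24·t and substitute into x ≡ 9 (mod 13): 24·t ≡ 9 − 6 = 3 (mod 13).
    Reduce coefficients mod 13: 11·t ≡ 3 (mod 13).
    The inverse of 11 mod 13 is 6 (since 11·6 = 66 = 5·13 + 1), so t ≡ 6·3 = 18 ≡ 5 (mod 13).
    Then x = 6 + 24·5 = 126, valid modulo lcm(24, 13) = 312: x ≡ 126 (mod 312).
Verify: 126 mod 8 = 6 ✓, 126 mod 3 = 0 ✓, 126 mod 13 = 9 ✓.

x ≡ 126 (mod 312).


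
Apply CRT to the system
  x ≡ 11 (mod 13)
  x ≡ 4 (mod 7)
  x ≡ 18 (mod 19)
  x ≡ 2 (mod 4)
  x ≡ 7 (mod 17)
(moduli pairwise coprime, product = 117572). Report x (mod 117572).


Product of moduli M = 13 · 7 · 19 · 4 · 17 = 117572.
Merge one congruence at a time:
  Start: x ≡ 11 (mod 13).
  Combine with x ≡ 4 (mod 7); new modulus lcm = 91.
    Write x = 11 + 13·t and substitute into x ≡ 4 (mod 7): 13·t ≡ 4 − 11 = -7 (mod 7).
    Reduce coefficients mod 7: 6·t ≡ 0 (mod 7).
    The inverse of 6 mod 7 is 6 (since 6·6 = 36 = 5·7 + 1), so t ≡ 6·0 = 0 ≡ 0 (mod 7).
    Then x = 11 + 13·0 = 11, valid modulo lcm(13, 7) = 91: x ≡ 11 (mod 91).
  Combine with x ≡ 18 (mod 19); new modulus lcm = 1729.
    Write x = 11 + 91·t and substitute into x ≡ 18 (mod 19): 91·t ≡ 18 − 11 = 7 (mod 19).
    Reduce coefficients mod 19: 15·t ≡ 7 (mod 19).
    The inverse of 15 mod 19 is 14 (since 15·14 = 210 = 11·19 + 1), so t ≡ 14·7 = 98 ≡ 3 (mod 19).
    Then x = 11 + 91·3 = 284, valid modulo lcm(91, 19) = 1729: x ≡ 284 (mod 1729).
  Combine with x ≡ 2 (mod 4); new modulus lcm = 6916.
    Write x = 284 + 1729·t and substitute into x ≡ 2 (mod 4): 1729·t ≡ 2 − 284 = -282 (mod 4).
    Reduce coefficients mod 4: 1·t ≡ 2 (mod 4).
    So t ≡ 2 (mod 4).
    Then x = 284 + 1729·2 = 3742, valid modulo lcm(1729, 4) = 6916: x ≡ 3742 (mod 6916).
  Combine with x ≡ 7 (mod 17); new modulus lcm = 117572.
    Write x = 3742 + 6916·t and substitute into x ≡ 7 (mod 17): 6916·t ≡ 7 − 3742 = -3735 (mod 17).
    Reduce coefficients mod 17: 14·t ≡ 5 (mod 17).
    The inverse of 14 mod 17 is 11 (since 14·11 = 154 = 9·17 + 1), so t ≡ 11·5 = 55 ≡ 4 (mod 17).
    Then x = 3742 + 6916·4 = 31406, valid modulo lcm(6916, 17) = 117572: x ≡ 31406 (mod 117572).
Verify against each original: 31406 mod 13 = 11, 31406 mod 7 = 4, 31406 mod 19 = 18, 31406 mod 4 = 2, 31406 mod 17 = 7.

x ≡ 31406 (mod 117572).


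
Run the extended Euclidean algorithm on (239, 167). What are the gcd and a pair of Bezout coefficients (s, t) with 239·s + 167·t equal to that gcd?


Euclidean algorithm on (239, 167) — divide until remainder is 0:
  239 = 1 · 167 + 72
  167 = 2 · 72 + 23
  72 = 3 · 23 + 3
  23 = 7 · 3 + 2
  3 = 1 · 2 + 1
  2 = 2 · 1 + 0
gcd(239, 167) = 1.
Track Bezout coefficients alongside the remainders: start with r₀ = 239 = a·1 + b·0 (s = 1, t = 0) and r₁ = 167 = a·0 + b·1 (s = 0, t = 1); each new remainder r_{k+1} = r_{k-1} − q_k·r_k inherits s_{k+1} = s_{k-1} − q_k·s_k, t_{k+1} = t_{k-1} − q_k·t_k, so r_k = a·s_k + b·t_k at every step:
  q = 1: r = 72, s = 1 − 1·0 = 1, t = 0 − 1·1 = -1  (check: 239·1 + 167·(-1) = 72)
  q = 2: r = 23, s = 0 − 2·1 = -2, t = 1 − 2·(-1) = 3  (check: 239·(-2) + 167·3 = 23)
  q = 3: r = 3, s = 1 − 3·(-2) = 7, t = -1 − 3·3 = -10  (check: 239·7 + 167·(-10) = 3)
  q = 7: r = 2, s = -2 − 7·7 = -51, t = 3 − 7·(-10) = 73  (check: 239·(-51) + 167·73 = 2)
  q = 1: r = 1, s = 7 − 1·(-51) = 58, t = -10 − 1·73 = -83  (check: 239·58 + 167·(-83) = 1)
The row with r = 1 (the gcd) gives the Bezout coefficients s = 58, t = -83.
Result: 239 · (58) + 167 · (-83) = 1.

gcd(239, 167) = 1; s = 58, t = -83 (check: 239·58 + 167·(-83) = 1).


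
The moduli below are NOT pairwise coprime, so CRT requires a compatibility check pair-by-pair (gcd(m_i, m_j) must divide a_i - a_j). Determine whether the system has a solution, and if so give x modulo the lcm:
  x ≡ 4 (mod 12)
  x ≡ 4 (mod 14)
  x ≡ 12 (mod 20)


Moduli 12, 14, 20 are not pairwise coprime, so CRT works modulo lcm(m_i) when all pairwise compatibility conditions hold.
Pairwise compatibility: gcd(m_i, m_j) must divide a_i - a_j for every pair.
Merge one congruence at a time:
  Start: x ≡ 4 (mod 12).
  Combine with x ≡ 4 (mod 14): gcd(12, 14) = 2; 4 - 4 = 0, which IS divisible by 2, so compatible.
    Write x = 4 + 12·t and substitute into x ≡ 4 (mod 14): 12·t ≡ 4 − 4 = 0 (mod 14).
    Divide the congruence (and modulus) by g = 2: 6·t ≡ 0 (mod 7).
    The inverse of 6 mod 7 is 6 (since 6·6 = 36 = 5·7 + 1), so t ≡ 6·0 = 0 ≡ 0 (mod 7).
    Then x = 4 + 12·0 = 4, valid modulo lcm(12, 14) = 84: x ≡ 4 (mod 84).
  Combine with x ≡ 12 (mod 20): gcd(84, 20) = 4; 12 - 4 = 8, which IS divisible by 4, so compatible.
    Write x = 4 + 84·t and substitute into x ≡ 12 (mod 20): 84·t ≡ 12 − 4 = 8 (mod 20).
    Divide the congruence (and modulus) by g = 4: 21·t ≡ 2 (mod 5).
    Reduce coefficients mod 5: 1·t ≡ 2 (mod 5).
    So t ≡ 2 (mod 5).
    Then x = 4 + 84·2 = 172, valid modulo lcm(84, 20) = 420: x ≡ 172 (mod 420).
Verify: 172 mod 12 = 4, 172 mod 14 = 4, 172 mod 20 = 12.

x ≡ 172 (mod 420).


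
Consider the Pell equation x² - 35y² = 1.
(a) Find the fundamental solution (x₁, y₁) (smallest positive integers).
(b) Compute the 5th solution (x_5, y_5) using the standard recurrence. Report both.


Step 1: Find the fundamental solution (x₁, y₁) of x² - 35y² = 1.
  Expand √35 as a continued fraction. a₀ = ⌊√35⌋ = 5; iterate m_{k+1} = d_k·a_k − m_k, d_{k+1} = (35 − m_{k+1}²)/d_k, a_{k+1} = ⌊(a₀ + m_{k+1})/d_{k+1}⌋ (starting m₀ = 0, d₀ = 1), with convergents p_k = a_k·p_{k-1} + p_{k-2}, q_k = a_k·q_{k-1} + q_{k-2} (p₋₁ = 1, q₋₁ = 0):
  k = 0: a₀ = 5; p₀/q₀ = 5/1; p₀² − 35·q₀² = 25 − 35 = -10.
  k = 1: m = 5, d = 10, a = ⌊(5 + 5)/10⌋ = 1; p/q = (1·5 + 1)/(1·1 + 0) = 6/1; p² − 35·q² = 36 − 35 = 1.
  The first convergent with p² − 35·q² = 1 gives the fundamental solution (x₁, y₁) = (6, 1).
Step 2: Apply the recurrence (x_{n+1}, y_{n+1}) = (x₁x_n + 35y₁y_n, x₁y_n + y₁x_n) repeatedly.
  From (x_1, y_1) = (6, 1): x_2 = 6·6 + 35·1·1 = 71; y_2 = 6·1 + 1·6 = 12.
  From (x_2, y_2) = (71, 12): x_3 = 6·71 + 35·1·12 = 846; y_3 = 6·12 + 1·71 = 143.
  From (x_3, y_3) = (846, 143): x_4 = 6·846 + 35·1·143 = 10081; y_4 = 6·143 + 1·846 = 1704.
  From (x_4, y_4) = (10081, 1704): x_5 = 6·10081 + 35·1·1704 = 120126; y_5 = 6·1704 + 1·10081 = 20305.
Step 3: Verify x_5² - 35·y_5² = 14430255876 - 14430255875 = 1 (should be 1). ✓

(x_1, y_1) = (6, 1); (x_5, y_5) = (120126, 20305).


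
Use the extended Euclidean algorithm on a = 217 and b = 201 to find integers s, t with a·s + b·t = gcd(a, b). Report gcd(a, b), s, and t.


Euclidean algorithm on (217, 201) — divide until remainder is 0:
  217 = 1 · 201 + 16
  201 = 12 · 16 + 9
  16 = 1 · 9 + 7
  9 = 1 · 7 + 2
  7 = 3 · 2 + 1
  2 = 2 · 1 + 0
gcd(217, 201) = 1.
Track Bezout coefficients alongside the remainders: start with r₀ = 217 = a·1 + b·0 (s = 1, t = 0) and r₁ = 201 = a·0 + b·1 (s = 0, t = 1); each new remainder r_{k+1} = r_{k-1} − q_k·r_k inherits s_{k+1} = s_{k-1} − q_k·s_k, t_{k+1} = t_{k-1} − q_k·t_k, so r_k = a·s_k + b·t_k at every step:
  q = 1: r = 16, s = 1 − 1·0 = 1, t = 0 − 1·1 = -1  (check: 217·1 + 201·(-1) = 16)
  q = 12: r = 9, s = 0 − 12·1 = -12, t = 1 − 12·(-1) = 13  (check: 217·(-12) + 201·13 = 9)
  q = 1: r = 7, s = 1 − 1·(-12) = 13, t = -1 − 1·13 = -14  (check: 217·13 + 201·(-14) = 7)
  q = 1: r = 2, s = -12 − 1·13 = -25, t = 13 − 1·(-14) = 27  (check: 217·(-25) + 201·27 = 2)
  q = 3: r = 1, s = 13 − 3·(-25) = 88, t = -14 − 3·27 = -95  (check: 217·88 + 201·(-95) = 1)
The row with r = 1 (the gcd) gives the Bezout coefficients s = 88, t = -95.
Result: 217 · (88) + 201 · (-95) = 1.

gcd(217, 201) = 1; s = 88, t = -95 (check: 217·88 + 201·(-95) = 1).


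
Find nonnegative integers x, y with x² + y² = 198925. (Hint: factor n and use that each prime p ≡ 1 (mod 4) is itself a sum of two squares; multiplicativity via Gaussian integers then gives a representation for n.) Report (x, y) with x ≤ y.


Step 1: Factor n = 198925 = 5^2 · 73 · 109.
Step 2: Check the mod-4 condition on each prime factor: 5 ≡ 1 (mod 4), exponent 2; 73 ≡ 1 (mod 4), exponent 1; 109 ≡ 1 (mod 4), exponent 1.
All primes ≡ 3 (mod 4) appear to even exponent (or don't appear), so by the two-squares theorem n IS expressible as a sum of two squares.
Step 3: Build a representation. Group n = k² · m with k = 5 and m = 73 · 109 = 7957 (a product of primes ≡ 1 (mod 4)); a representation of m scales to one of n via (k·x)² + (k·y)² = k²(x² + y²). Each prime p ≡ 1 (mod 4) is itself a sum of two squares; find a² by testing p − a² for a perfect square:
  73: 73 − 1² = 72, 73 − 2² = 69, 73 − 3² = 64 = 8² ⇒ 73 = 3² + 8².
  109: 109 − 1² = 108, 109 − 2² = 105, 109 − 3² = 100 = 10² ⇒ 109 = 3² + 10².
  Combine using the Brahmagupta–Fibonacci identity (a² + b²)(c² + d²) = (ac − bd)² + (ad + bc)² = (ac + bd)² + (ad − bc)²:
  73 · 109 = 7957: from (3² + 8²)(3² + 10²), take (3·3 − 8·10, 3·10 + 8·3) = (9 − 80, 30 + 24) = (-71, 54); dropping signs (only squares matter) gives (71, 54); check 71² + 54² = 5041 + 2916 = 7957 ✓.
  Scale by k = 5: (5·71, 5·54) = (355, 270).
Step 4: Order so x ≤ y and verify: 270² + 355² = 72900 + 126025 = 198925 = n. ✓

n = 198925 = 270² + 355² (one valid representation with x ≤ y).


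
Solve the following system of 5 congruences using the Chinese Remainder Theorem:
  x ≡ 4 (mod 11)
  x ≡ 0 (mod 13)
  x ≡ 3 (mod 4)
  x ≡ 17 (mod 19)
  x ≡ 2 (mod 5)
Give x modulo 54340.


Product of moduli M = 11 · 13 · 4 · 19 · 5 = 54340.
Merge one congruence at a time:
  Start: x ≡ 4 (mod 11).
  Combine with x ≡ 0 (mod 13); new modulus lcm = 143.
    Write x = 4 + 11·t and substitute into x ≡ 0 (mod 13): 11·t ≡ 0 − 4 = -4 (mod 13).
    Reduce coefficients mod 13: 11·t ≡ 9 (mod 13).
    The inverse of 11 mod 13 is 6 (since 11·6 = 66 = 5·13 + 1), so t ≡ 6·9 = 54 ≡ 2 (mod 13).
    Then x = 4 + 11·2 = 26, valid modulo lcm(11, 13) = 143: x ≡ 26 (mod 143).
  Combine with x ≡ 3 (mod 4); new modulus lcm = 572.
    Write x = 26 + 143·t and substitute into x ≡ 3 (mod 4): 143·t ≡ 3 − 26 = -23 (mod 4).
    Reduce coefficients mod 4: 3·t ≡ 1 (mod 4).
    The inverse of 3 mod 4 is 3 (since 3·3 = 9 = 2·4 + 1), so t ≡ 3·1 = 3 ≡ 3 (mod 4).
    Then x = 26 + 143·3 = 455, valid modulo lcm(143, 4) = 572: x ≡ 455 (mod 572).
  Combine with x ≡ 17 (mod 19); new modulus lcm = 10868.
    Write x = 455 + 572·t and substitute into x ≡ 17 (mod 19): 572·t ≡ 17 − 455 = -438 (mod 19).
    Reduce coefficients mod 19: 2·t ≡ 18 (mod 19).
    The inverse of 2 mod 19 is 10 (since 2·10 = 20 = 1·19 + 1), so t ≡ 10·18 = 180 ≡ 9 (mod 19).
    Then x = 455 + 572·9 = 5603, valid modulo lcm(572, 19) = 10868: x ≡ 5603 (mod 10868).
  Combine with x ≡ 2 (mod 5); new modulus lcm = 54340.
    Write x = 5603 + 10868·t and substitute into x ≡ 2 (mod 5): 10868·t ≡ 2 − 5603 = -5601 (mod 5).
    Reduce coefficients mod 5: 3·t ≡ 4 (mod 5).
    The inverse of 3 mod 5 is 2 (since 3·2 = 6 = 1·5 + 1), so t ≡ 2·4 = 8 ≡ 3 (mod 5).
    Then x = 5603 + 10868·3 = 38207, valid modulo lcm(10868, 5) = 54340: x ≡ 38207 (mod 54340).
Verify against each original: 38207 mod 11 = 4, 38207 mod 13 = 0, 38207 mod 4 = 3, 38207 mod 19 = 17, 38207 mod 5 = 2.

x ≡ 38207 (mod 54340).


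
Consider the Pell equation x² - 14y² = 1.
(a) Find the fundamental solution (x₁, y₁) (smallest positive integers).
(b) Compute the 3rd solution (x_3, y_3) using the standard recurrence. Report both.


Step 1: Find the fundamental solution (x₁, y₁) of x² - 14y² = 1.
  Expand √14 as a continued fraction. a₀ = ⌊√14⌋ = 3; iterate m_{k+1} = d_k·a_k − m_k, d_{k+1} = (14 − m_{k+1}²)/d_k, a_{k+1} = ⌊(a₀ + m_{k+1})/d_{k+1}⌋ (starting m₀ = 0, d₀ = 1), with convergents p_k = a_k·p_{k-1} + p_{k-2}, q_k = a_k·q_{k-1} + q_{k-2} (p₋₁ = 1, q₋₁ = 0):
  k = 0: a₀ = 3; p₀/q₀ = 3/1; p₀² − 14·q₀² = 9 − 14 = -5.
  k = 1: m = 3, d = 5, a = ⌊(3 + 3)/5⌋ = 1; p/q = (1·3 + 1)/(1·1 + 0) = 4/1; p² − 14·q² = 16 − 14 = 2.
  k = 2: m = 2, d = 2, a = ⌊(3 + 2)/2⌋ = 2; p/q = (2·4 + 3)/(2·1 + 1) = 11/3; p² − 14·q² = 121 − 126 = -5.
  k = 3: m = 2, d = 5, a = ⌊(3 + 2)/5⌋ = 1; p/q = (1·11 + 4)/(1·3 + 1) = 15/4; p² − 14·q² = 225 − 224 = 1.
  The first convergent with p² − 14·q² = 1 gives the fundamental solution (x₁, y₁) = (15, 4).
Step 2: Apply the recurrence (x_{n+1}, y_{n+1}) = (x₁x_n + 14y₁y_n, x₁y_n + y₁x_n) repeatedly.
  From (x_1, y_1) = (15, 4): x_2 = 15·15 + 14·4·4 = 449; y_2 = 15·4 + 4·15 = 120.
  From (x_2, y_2) = (449, 120): x_3 = 15·449 + 14·4·120 = 13455; y_3 = 15·120 + 4·449 = 3596.
Step 3: Verify x_3² - 14·y_3² = 181037025 - 181037024 = 1 (should be 1). ✓

(x_1, y_1) = (15, 4); (x_3, y_3) = (13455, 3596).


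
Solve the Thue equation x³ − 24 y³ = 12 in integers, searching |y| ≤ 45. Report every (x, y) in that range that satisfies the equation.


The equation is x³ - 24y³ = 12. For fixed y, x³ = 24·y³ + 12, so a solution requires the RHS to be a perfect cube.
Strategy: iterate y from -45 to 45, compute RHS = 24·y³ + 12, and check whether it is a (positive or negative) perfect cube.
Check small values of y:
  y = 0: RHS = 12 is not a perfect cube.
  y = 1: RHS = 36 is not a perfect cube.
  y = -1: RHS = -12 is not a perfect cube.
  y = 2: RHS = 204 is not a perfect cube.
  y = -2: RHS = -180 is not a perfect cube.
  y = 3: RHS = 660 is not a perfect cube.
  y = -3: RHS = -636 is not a perfect cube.
Continuing the search up to |y| = 45 finds no solutions either.
No (x, y) in the scanned range satisfies the equation.

No integer solutions with |y| ≤ 45.


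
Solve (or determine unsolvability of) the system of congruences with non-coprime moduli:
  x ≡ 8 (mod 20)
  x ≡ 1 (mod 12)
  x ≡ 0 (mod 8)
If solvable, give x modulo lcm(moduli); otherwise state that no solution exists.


Moduli 20, 12, 8 are not pairwise coprime, so CRT works modulo lcm(m_i) when all pairwise compatibility conditions hold.
Pairwise compatibility: gcd(m_i, m_j) must divide a_i - a_j for every pair.
Merge one congruence at a time:
  Start: x ≡ 8 (mod 20).
  Combine with x ≡ 1 (mod 12): gcd(20, 12) = 4, and 1 - 8 = -7 is NOT divisible by 4.
    ⇒ system is inconsistent (no integer solution).

No solution (the system is inconsistent).


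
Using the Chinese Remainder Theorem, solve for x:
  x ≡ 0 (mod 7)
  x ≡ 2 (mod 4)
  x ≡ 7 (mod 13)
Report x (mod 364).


Moduli 7, 4, 13 are pairwise coprime; by CRT there is a unique solution modulo M = 7 · 4 · 13 = 364.
Solve pairwise, accumulating the modulus:
  Start with x ≡ 0 (mod 7).
  Combine with x ≡ 2 (mod 4): since gcd(7, 4) = 1, we get a unique residue mod 28.
    Write x = 0 + 7·t and substitute into x ≡ 2 (mod 4): 7·t ≡ 2 − 0 = 2 (mod 4).
    Reduce coefficients mod 4: 3·t ≡ 2 (mod 4).
    The inverse of 3 mod 4 is 3 (since 3·3 = 9 = 2·4 + 1), so t ≡ 3·2 = 6 ≡ 2 (mod 4).
    Then x = 0 + 7·2 = 14, valid modulo lcm(7, 4) = 28: x ≡ 14 (mod 28).
  Combine with x ≡ 7 (mod 13): since gcd(28, 13) = 1, we get a unique residue mod 364.
    Write x = 14 + 28·t and substitute into x ≡ 7 (mod 13): 28·t ≡ 7 − 14 = -7 (mod 13).
    Reduce coefficients mod 13: 2·t ≡ 6 (mod 13).
    The inverse of 2 mod 13 is 7 (since 2·7 = 14 = 1·13 + 1), so t ≡ 7·6 = 42 ≡ 3 (mod 13).
    Then x = 14 + 28·3 = 98, valid modulo lcm(28, 13) = 364: x ≡ 98 (mod 364).
Verify: 98 mod 7 = 0 ✓, 98 mod 4 = 2 ✓, 98 mod 13 = 7 ✓.

x ≡ 98 (mod 364).


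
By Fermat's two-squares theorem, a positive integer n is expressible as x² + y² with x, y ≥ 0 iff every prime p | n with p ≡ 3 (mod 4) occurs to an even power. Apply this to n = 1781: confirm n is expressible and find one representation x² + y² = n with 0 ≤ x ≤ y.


Step 1: Factor n = 1781 = 13 · 137.
Step 2: Check the mod-4 condition on each prime factor: 13 ≡ 1 (mod 4), exponent 1; 137 ≡ 1 (mod 4), exponent 1.
All primes ≡ 3 (mod 4) appear to even exponent (or don't appear), so by the two-squares theorem n IS expressible as a sum of two squares.
Step 3: Build a representation. Here n = 13 · 137 is a product of primes ≡ 1 (mod 4). Each prime p ≡ 1 (mod 4) is itself a sum of two squares; find a² by testing p − a² for a perfect square:
  13: 13 − 1² = 12, 13 − 2² = 9 = 3² ⇒ 13 = 2² + 3².
  137: 137 − 1² = 136, 137 − 2² = 133, 137 − 3² = 128, 137 − 4² = 121 = 11² ⇒ 137 = 4² + 11².
  Combine using the Brahmagupta–Fibonacci identity (a² + b²)(c² + d²) = (ac − bd)² + (ad + bc)² = (ac + bd)² + (ad − bc)²:
  13 · 137 = 1781: from (2² + 3²)(4² + 11²), take (2·4 − 3·11, 2·11 + 3·4) = (8 − 33, 22 + 12) = (-25, 34); dropping signs (only squares matter) gives (25, 34); check 25² + 34² = 625 + 1156 = 1781 ✓.
Step 4: Order so x ≤ y and verify: 25² + 34² = 625 + 1156 = 1781 = n. ✓

n = 1781 = 25² + 34² (one valid representation with x ≤ y).


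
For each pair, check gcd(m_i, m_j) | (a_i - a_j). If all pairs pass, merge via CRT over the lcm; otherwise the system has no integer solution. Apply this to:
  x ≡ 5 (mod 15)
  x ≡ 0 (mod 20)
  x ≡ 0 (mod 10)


Moduli 15, 20, 10 are not pairwise coprime, so CRT works modulo lcm(m_i) when all pairwise compatibility conditions hold.
Pairwise compatibility: gcd(m_i, m_j) must divide a_i - a_j for every pair.
Merge one congruence at a time:
  Start: x ≡ 5 (mod 15).
  Combine with x ≡ 0 (mod 20): gcd(15, 20) = 5; 0 - 5 = -5, which IS divisible by 5, so compatible.
    Write x = 5 + 15·t and substitute into x ≡ 0 (mod 20): 15·t ≡ 0 − 5 = -5 (mod 20).
    Divide the congruence (and modulus) by g = 5: 3·t ≡ -1 (mod 4).
    Reduce coefficients mod 4: 3·t ≡ 3 (mod 4).
    The inverse of 3 mod 4 is 3 (since 3·3 = 9 = 2·4 + 1), so t ≡ 3·3 = 9 ≡ 1 (mod 4).
    Then x = 5 + 15·1 = 20, valid modulo lcm(15, 20) = 60: x ≡ 20 (mod 60).
  Combine with x ≡ 0 (mod 10): gcd(60, 10) = 10; 0 - 20 = -20, which IS divisible by 10, so compatible.
    Write x = 20 + 60·t and substitute into x ≡ 0 (mod 10): 60·t ≡ 0 − 20 = -20 (mod 10).
    Divide the congruence (and modulus) by g = 10: 6·t ≡ -2 (mod 1).
    Modulo 1 every t works; take t = 0.
    Then x = 20 + 60·0 = 20, valid modulo lcm(60, 10) = 60: x ≡ 20 (mod 60).
Verify: 20 mod 15 = 5, 20 mod 20 = 0, 20 mod 10 = 0.

x ≡ 20 (mod 60).


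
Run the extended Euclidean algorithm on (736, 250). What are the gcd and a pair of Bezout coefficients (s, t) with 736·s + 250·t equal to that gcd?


Euclidean algorithm on (736, 250) — divide until remainder is 0:
  736 = 2 · 250 + 236
  250 = 1 · 236 + 14
  236 = 16 · 14 + 12
  14 = 1 · 12 + 2
  12 = 6 · 2 + 0
gcd(736, 250) = 2.
Track Bezout coefficients alongside the remainders: start with r₀ = 736 = a·1 + b·0 (s = 1, t = 0) and r₁ = 250 = a·0 + b·1 (s = 0, t = 1); each new remainder r_{k+1} = r_{k-1} − q_k·r_k inherits s_{k+1} = s_{k-1} − q_k·s_k, t_{k+1} = t_{k-1} − q_k·t_k, so r_k = a·s_k + b·t_k at every step:
  q = 2: r = 236, s = 1 − 2·0 = 1, t = 0 − 2·1 = -2  (check: 736·1 + 250·(-2) = 236)
  q = 1: r = 14, s = 0 − 1·1 = -1, t = 1 − 1·(-2) = 3  (check: 736·(-1) + 250·3 = 14)
  q = 16: r = 12, s = 1 − 16·(-1) = 17, t = -2 − 16·3 = -50  (check: 736·17 + 250·(-50) = 12)
  q = 1: r = 2, s = -1 − 1·17 = -18, t = 3 − 1·(-50) = 53  (check: 736·(-18) + 250·53 = 2)
The row with r = 2 (the gcd) gives the Bezout coefficients s = -18, t = 53.
Result: 736 · (-18) + 250 · (53) = 2.

gcd(736, 250) = 2; s = -18, t = 53 (check: 736·(-18) + 250·53 = 2).


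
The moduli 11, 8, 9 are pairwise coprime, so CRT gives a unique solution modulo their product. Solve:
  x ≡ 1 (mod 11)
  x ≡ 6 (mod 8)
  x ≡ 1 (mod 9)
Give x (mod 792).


Moduli 11, 8, 9 are pairwise coprime; by CRT there is a unique solution modulo M = 11 · 8 · 9 = 792.
Solve pairwise, accumulating the modulus:
  Start with x ≡ 1 (mod 11).
  Combine with x ≡ 6 (mod 8): since gcd(11, 8) = 1, we get a unique residue mod 88.
    Write x = 1 + 11·t and substitute into x ≡ 6 (mod 8): 11·t ≡ 6 − 1 = 5 (mod 8).
    Reduce coefficients mod 8: 3·t ≡ 5 (mod 8).
    The inverse of 3 mod 8 is 3 (since 3·3 = 9 = 1·8 + 1), so t ≡ 3·5 = 15 ≡ 7 (mod 8).
    Then x = 1 + 11·7 = 78, valid modulo lcm(11, 8) = 88: x ≡ 78 (mod 88).
  Combine with x ≡ 1 (mod 9): since gcd(88, 9) = 1, we get a unique residue mod 792.
    Write x = 78 + 88·t and substitute into x ≡ 1 (mod 9): 88·t ≡ 1 − 78 = -77 (mod 9).
    Reduce coefficients mod 9: 7·t ≡ 4 (mod 9).
    The inverse of 7 mod 9 is 4 (since 7·4 = 28 = 3·9 + 1), so t ≡ 4·4 = 16 ≡ 7 (mod 9).
    Then x = 78 + 88·7 = 694, valid modulo lcm(88, 9) = 792: x ≡ 694 (mod 792).
Verify: 694 mod 11 = 1 ✓, 694 mod 8 = 6 ✓, 694 mod 9 = 1 ✓.

x ≡ 694 (mod 792).


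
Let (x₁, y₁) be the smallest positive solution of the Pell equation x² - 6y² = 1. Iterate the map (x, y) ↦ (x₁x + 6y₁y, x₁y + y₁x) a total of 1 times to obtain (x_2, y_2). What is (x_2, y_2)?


Step 1: Find the fundamental solution (x₁, y₁) of x² - 6y² = 1.
  Expand √6 as a continued fraction. a₀ = ⌊√6⌋ = 2; iterate m_{k+1} = d_k·a_k − m_k, d_{k+1} = (6 − m_{k+1}²)/d_k, a_{k+1} = ⌊(a₀ + m_{k+1})/d_{k+1}⌋ (starting m₀ = 0, d₀ = 1), with convergents p_k = a_k·p_{k-1} + p_{k-2}, q_k = a_k·q_{k-1} + q_{k-2} (p₋₁ = 1, q₋₁ = 0):
  k = 0: a₀ = 2; p₀/q₀ = 2/1; p₀² − 6·q₀² = 4 − 6 = -2.
  k = 1: m = 2, d = 2, a = ⌊(2 + 2)/2⌋ = 2; p/q = (2·2 + 1)/(2·1 + 0) = 5/2; p² − 6·q² = 25 − 24 = 1.
  The first convergent with p² − 6·q² = 1 gives the fundamental solution (x₁, y₁) = (5, 2).
Step 2: Apply the recurrence (x_{n+1}, y_{n+1}) = (x₁x_n + 6y₁y_n, x₁y_n + y₁x_n) repeatedly.
  From (x_1, y_1) = (5, 2): x_2 = 5·5 + 6·2·2 = 49; y_2 = 5·2 + 2·5 = 20.
Step 3: Verify x_2² - 6·y_2² = 2401 - 2400 = 1 (should be 1). ✓

(x_1, y_1) = (5, 2); (x_2, y_2) = (49, 20).


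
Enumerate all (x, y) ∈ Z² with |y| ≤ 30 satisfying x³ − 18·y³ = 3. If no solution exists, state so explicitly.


The equation is x³ - 18y³ = 3. For fixed y, x³ = 18·y³ + 3, so a solution requires the RHS to be a perfect cube.
Strategy: iterate y from -30 to 30, compute RHS = 18·y³ + 3, and check whether it is a (positive or negative) perfect cube.
Check small values of y:
  y = 0: RHS = 3 is not a perfect cube.
  y = 1: RHS = 21 is not a perfect cube.
  y = -1: RHS = -15 is not a perfect cube.
  y = 2: RHS = 147 is not a perfect cube.
  y = -2: RHS = -141 is not a perfect cube.
  y = 3: RHS = 489 is not a perfect cube.
  y = -3: RHS = -483 is not a perfect cube.
Continuing the search up to |y| = 30 finds no solutions either.
No (x, y) in the scanned range satisfies the equation.

No integer solutions with |y| ≤ 30.


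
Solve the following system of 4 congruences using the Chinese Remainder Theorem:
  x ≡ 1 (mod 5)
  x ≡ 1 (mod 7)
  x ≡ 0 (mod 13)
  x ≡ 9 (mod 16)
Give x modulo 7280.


Product of moduli M = 5 · 7 · 13 · 16 = 7280.
Merge one congruence at a time:
  Start: x ≡ 1 (mod 5).
  Combine with x ≡ 1 (mod 7); new modulus lcm = 35.
    Write x = 1 + 5·t and substitute into x ≡ 1 (mod 7): 5·t ≡ 1 − 1 = 0 (mod 7).
    The inverse of 5 mod 7 is 3 (since 5·3 = 15 = 2·7 + 1), so t ≡ 3·0 = 0 ≡ 0 (mod 7).
    Then x = 1 + 5·0 = 1, valid modulo lcm(5, 7) = 35: x ≡ 1 (mod 35).
  Combine with x ≡ 0 (mod 13); new modulus lcm = 455.
    Write x = 1 + 35·t and substitute into x ≡ 0 (mod 13): 35·t ≡ 0 − 1 = -1 (mod 13).
    Reduce coefficients mod 13: 9·t ≡ 12 (mod 13).
    The inverse of 9 mod 13 is 3 (since 9·3 = 27 = 2·13 + 1), so t ≡ 3·12 = 36 ≡ 10 (mod 13).
    Then x = 1 + 35·10 = 351, valid modulo lcm(35, 13) = 455: x ≡ 351 (mod 455).
  Combine with x ≡ 9 (mod 16); new modulus lcm = 7280.
    Write x = 351 + 455·t and substitute into x ≡ 9 (mod 16): 455·t ≡ 9 − 351 = -342 (mod 16).
    Reduce coefficients mod 16: 7·t ≡ 10 (mod 16).
    The inverse of 7 mod 16 is 7 (since 7·7 = 49 = 3·16 + 1), so t ≡ 7·10 = 70 ≡ 6 (mod 16).
    Then x = 351 + 455·6 = 3081, valid modulo lcm(455, 16) = 7280: x ≡ 3081 (mod 7280).
Verify against each original: 3081 mod 5 = 1, 3081 mod 7 = 1, 3081 mod 13 = 0, 3081 mod 16 = 9.

x ≡ 3081 (mod 7280).


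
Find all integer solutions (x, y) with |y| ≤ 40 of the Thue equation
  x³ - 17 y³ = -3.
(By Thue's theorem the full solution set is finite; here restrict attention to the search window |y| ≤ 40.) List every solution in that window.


The equation is x³ - 17y³ = -3. For fixed y, x³ = 17·y³ − 3, so a solution requires the RHS to be a perfect cube.
Strategy: iterate y from -40 to 40, compute RHS = 17·y³ − 3, and check whether it is a (positive or negative) perfect cube.
Check small values of y:
  y = 0: RHS = -3 is not a perfect cube.
  y = 1: RHS = 14 is not a perfect cube.
  y = -1: RHS = -20 is not a perfect cube.
  y = 2: RHS = 133 is not a perfect cube.
  y = -2: RHS = -139 is not a perfect cube.
  y = 3: RHS = 456 is not a perfect cube.
  y = -3: RHS = -462 is not a perfect cube.
Continuing the search up to |y| = 40 finds no solutions either.
No (x, y) in the scanned range satisfies the equation.

No integer solutions with |y| ≤ 40.


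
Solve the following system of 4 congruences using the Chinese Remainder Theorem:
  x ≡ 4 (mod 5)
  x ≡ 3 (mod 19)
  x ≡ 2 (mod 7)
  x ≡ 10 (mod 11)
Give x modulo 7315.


Product of moduli M = 5 · 19 · 7 · 11 = 7315.
Merge one congruence at a time:
  Start: x ≡ 4 (mod 5).
  Combine with x ≡ 3 (mod 19); new modulus lcm = 95.
    Write x = 4 + 5·t and substitute into x ≡ 3 (mod 19): 5·t ≡ 3 − 4 = -1 (mod 19).
    Reduce coefficients mod 19: 5·t ≡ 18 (mod 19).
    The inverse of 5 mod 19 is 4 (since 5·4 = 20 = 1·19 + 1), so t ≡ 4·18 = 72 ≡ 15 (mod 19).
    Then x = 4 + 5·15 = 79, valid modulo lcm(5, 19) = 95: x ≡ 79 (mod 95).
  Combine with x ≡ 2 (mod 7); new modulus lcm = 665.
    Write x = 79 + 95·t and substitute into x ≡ 2 (mod 7): 95·t ≡ 2 − 79 = -77 (mod 7).
    Reduce coefficients mod 7: 4·t ≡ 0 (mod 7).
    The inverse of 4 mod 7 is 2 (since 4·2 = 8 = 1·7 + 1), so t ≡ 2·0 = 0 ≡ 0 (mod 7).
    Then x = 79 + 95·0 = 79, valid modulo lcm(95, 7) = 665: x ≡ 79 (mod 665).
  Combine with x ≡ 10 (mod 11); new modulus lcm = 7315.
    Write x = 79 + 665·t and substitute into x ≡ 10 (mod 11): 665·t ≡ 10 − 79 = -69 (mod 11).
    Reduce coefficients mod 11: 5·t ≡ 8 (mod 11).
    The inverse of 5 mod 11 is 9 (since 5·9 = 45 = 4·11 + 1), so t ≡ 9·8 = 72 ≡ 6 (mod 11).
    Then x = 79 + 665·6 = 4069, valid modulo lcm(665, 11) = 7315: x ≡ 4069 (mod 7315).
Verify against each original: 4069 mod 5 = 4, 4069 mod 19 = 3, 4069 mod 7 = 2, 4069 mod 11 = 10.

x ≡ 4069 (mod 7315).


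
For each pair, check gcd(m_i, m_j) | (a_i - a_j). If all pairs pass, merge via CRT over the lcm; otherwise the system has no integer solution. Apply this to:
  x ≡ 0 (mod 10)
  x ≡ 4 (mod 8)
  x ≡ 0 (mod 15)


Moduli 10, 8, 15 are not pairwise coprime, so CRT works modulo lcm(m_i) when all pairwise compatibility conditions hold.
Pairwise compatibility: gcd(m_i, m_j) must divide a_i - a_j for every pair.
Merge one congruence at a time:
  Start: x ≡ 0 (mod 10).
  Combine with x ≡ 4 (mod 8): gcd(10, 8) = 2; 4 - 0 = 4, which IS divisible by 2, so compatible.
    Write x = 0 + 10·t and substitute into x ≡ 4 (mod 8): 10·t ≡ 4 − 0 = 4 (mod 8).
    Divide the congruence (and modulus) by g = 2: 5·t ≡ 2 (mod 4).
    Reduce coefficients mod 4: 1·t ≡ 2 (mod 4).
    So t ≡ 2 (mod 4).
    Then x = 0 + 10·2 = 20, valid modulo lcm(10, 8) = 40: x ≡ 20 (mod 40).
  Combine with x ≡ 0 (mod 15): gcd(40, 15) = 5; 0 - 20 = -20, which IS divisible by 5, so compatible.
    Write x = 20 + 40·t and substitute into x ≡ 0 (mod 15): 40·t ≡ 0 − 20 = -20 (mod 15).
    Divide the congruence (and modulus) by g = 5: 8·t ≡ -4 (mod 3).
    Reduce coefficients mod 3: 2·t ≡ 2 (mod 3).
    The inverse of 2 mod 3 is 2 (since 2·2 = 4 = 1·3 + 1), so t ≡ 2·2 = 4 ≡ 1 (mod 3).
    Then x = 20 + 40·1 = 60, valid modulo lcm(40, 15) = 120: x ≡ 60 (mod 120).
Verify: 60 mod 10 = 0, 60 mod 8 = 4, 60 mod 15 = 0.

x ≡ 60 (mod 120).


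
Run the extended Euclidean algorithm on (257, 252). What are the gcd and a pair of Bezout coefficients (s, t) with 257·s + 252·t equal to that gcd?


Euclidean algorithm on (257, 252) — divide until remainder is 0:
  257 = 1 · 252 + 5
  252 = 50 · 5 + 2
  5 = 2 · 2 + 1
  2 = 2 · 1 + 0
gcd(257, 252) = 1.
Track Bezout coefficients alongside the remainders: start with r₀ = 257 = a·1 + b·0 (s = 1, t = 0) and r₁ = 252 = a·0 + b·1 (s = 0, t = 1); each new remainder r_{k+1} = r_{k-1} − q_k·r_k inherits s_{k+1} = s_{k-1} − q_k·s_k, t_{k+1} = t_{k-1} − q_k·t_k, so r_k = a·s_k + b·t_k at every step:
  q = 1: r = 5, s = 1 − 1·0 = 1, t = 0 − 1·1 = -1  (check: 257·1 + 252·(-1) = 5)
  q = 50: r = 2, s = 0 − 50·1 = -50, t = 1 − 50·(-1) = 51  (check: 257·(-50) + 252·51 = 2)
  q = 2: r = 1, s = 1 − 2·(-50) = 101, t = -1 − 2·51 = -103  (check: 257·101 + 252·(-103) = 1)
The row with r = 1 (the gcd) gives the Bezout coefficients s = 101, t = -103.
Result: 257 · (101) + 252 · (-103) = 1.

gcd(257, 252) = 1; s = 101, t = -103 (check: 257·101 + 252·(-103) = 1).


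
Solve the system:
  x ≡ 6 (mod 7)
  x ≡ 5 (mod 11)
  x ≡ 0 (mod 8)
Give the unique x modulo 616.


Moduli 7, 11, 8 are pairwise coprime; by CRT there is a unique solution modulo M = 7 · 11 · 8 = 616.
Solve pairwise, accumulating the modulus:
  Start with x ≡ 6 (mod 7).
  Combine with x ≡ 5 (mod 11): since gcd(7, 11) = 1, we get a unique residue mod 77.
    Write x = 6 + 7·t and substitute into x ≡ 5 (mod 11): 7·t ≡ 5 − 6 = -1 (mod 11).
    Reduce coefficients mod 11: 7·t ≡ 10 (mod 11).
    The inverse of 7 mod 11 is 8 (since 7·8 = 56 = 5·11 + 1), so t ≡ 8·10 = 80 ≡ 3 (mod 11).
    Then x = 6 + 7·3 = 27, valid modulo lcm(7, 11) = 77: x ≡ 27 (mod 77).
  Combine with x ≡ 0 (mod 8): since gcd(77, 8) = 1, we get a unique residue mod 616.
    Write x = 27 + 77·t and substitute into x ≡ 0 (mod 8): 77·t ≡ 0 − 27 = -27 (mod 8).
    Reduce coefficients mod 8: 5·t ≡ 5 (mod 8).
    The inverse of 5 mod 8 is 5 (since 5·5 = 25 = 3·8 + 1), so t ≡ 5·5 = 25 ≡ 1 (mod 8).
    Then x = 27 + 77·1 = 104, valid modulo lcm(77, 8) = 616: x ≡ 104 (mod 616).
Verify: 104 mod 7 = 6 ✓, 104 mod 11 = 5 ✓, 104 mod 8 = 0 ✓.

x ≡ 104 (mod 616).


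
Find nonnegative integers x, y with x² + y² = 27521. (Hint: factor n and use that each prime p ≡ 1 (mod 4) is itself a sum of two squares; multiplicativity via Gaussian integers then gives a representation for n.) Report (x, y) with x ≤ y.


Step 1: Factor n = 27521 = 13 · 29 · 73.
Step 2: Check the mod-4 condition on each prime factor: 13 ≡ 1 (mod 4), exponent 1; 29 ≡ 1 (mod 4), exponent 1; 73 ≡ 1 (mod 4), exponent 1.
All primes ≡ 3 (mod 4) appear to even exponent (or don't appear), so by the two-squares theorem n IS expressible as a sum of two squares.
Step 3: Build a representation. Here n = 13 · 29 · 73 is a product of primes ≡ 1 (mod 4). Each prime p ≡ 1 (mod 4) is itself a sum of two squares; find a² by testing p − a² for a perfect square:
  13: 13 − 1² = 12, 13 − 2² = 9 = 3² ⇒ 13 = 2² + 3².
  29: 29 − 1² = 28, 29 − 2² = 25 = 5² ⇒ 29 = 2² + 5².
  73: 73 − 1² = 72, 73 − 2² = 69, 73 − 3² = 64 = 8² ⇒ 73 = 3² + 8².
  Combine using the Brahmagupta–Fibonacci identity (a² + b²)(c² + d²) = (ac − bd)² + (ad + bc)² = (ac + bd)² + (ad − bc)²:
  13 · 29 = 377: from (2² + 3²)(2² + 5²), take (2·2 − 3·5, 2·5 + 3·2) = (4 − 15, 10 + 6) = (-11, 16); dropping signs (only squares matter) gives (11, 16); check 11² + 16² = 121 + 256 = 377 ✓.
  377 · 73 = 27521: from (11² + 16²)(3² + 8²), take (11·3 − 16·8, 11·8 + 16·3) = (33 − 128, 88 + 48) = (-95, 136); dropping signs (only squares matter) gives (95, 136); check 95² + 136² = 9025 + 18496 = 27521 ✓.
Step 4: Order so x ≤ y and verify: 95² + 136² = 9025 + 18496 = 27521 = n. ✓

n = 27521 = 95² + 136² (one valid representation with x ≤ y).


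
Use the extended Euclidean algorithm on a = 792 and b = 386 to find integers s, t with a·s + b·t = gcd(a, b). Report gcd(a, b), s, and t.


Euclidean algorithm on (792, 386) — divide until remainder is 0:
  792 = 2 · 386 + 20
  386 = 19 · 20 + 6
  20 = 3 · 6 + 2
  6 = 3 · 2 + 0
gcd(792, 386) = 2.
Track Bezout coefficients alongside the remainders: start with r₀ = 792 = a·1 + b·0 (s = 1, t = 0) and r₁ = 386 = a·0 + b·1 (s = 0, t = 1); each new remainder r_{k+1} = r_{k-1} − q_k·r_k inherits s_{k+1} = s_{k-1} − q_k·s_k, t_{k+1} = t_{k-1} − q_k·t_k, so r_k = a·s_k + b·t_k at every step:
  q = 2: r = 20, s = 1 − 2·0 = 1, t = 0 − 2·1 = -2  (check: 792·1 + 386·(-2) = 20)
  q = 19: r = 6, s = 0 − 19·1 = -19, t = 1 − 19·(-2) = 39  (check: 792·(-19) + 386·39 = 6)
  q = 3: r = 2, s = 1 − 3·(-19) = 58, t = -2 − 3·39 = -119  (check: 792·58 + 386·(-119) = 2)
The row with r = 2 (the gcd) gives the Bezout coefficients s = 58, t = -119.
Result: 792 · (58) + 386 · (-119) = 2.

gcd(792, 386) = 2; s = 58, t = -119 (check: 792·58 + 386·(-119) = 2).


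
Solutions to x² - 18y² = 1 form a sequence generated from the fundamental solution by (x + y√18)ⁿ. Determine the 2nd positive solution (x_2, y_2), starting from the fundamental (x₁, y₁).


Step 1: Find the fundamental solution (x₁, y₁) of x² - 18y² = 1.
  Expand √18 as a continued fraction. a₀ = ⌊√18⌋ = 4; iterate m_{k+1} = d_k·a_k − m_k, d_{k+1} = (18 − m_{k+1}²)/d_k, a_{k+1} = ⌊(a₀ + m_{k+1})/d_{k+1}⌋ (starting m₀ = 0, d₀ = 1), with convergents p_k = a_k·p_{k-1} + p_{k-2}, q_k = a_k·q_{k-1} + q_{k-2} (p₋₁ = 1, q₋₁ = 0):
  k = 0: a₀ = 4; p₀/q₀ = 4/1; p₀² − 18·q₀² = 16 − 18 = -2.
  k = 1: m = 4, d = 2, a = ⌊(4 + 4)/2⌋ = 4; p/q = (4·4 + 1)/(4·1 + 0) = 17/4; p² − 18·q² = 289 − 288 = 1.
  The first convergent with p² − 18·q² = 1 gives the fundamental solution (x₁, y₁) = (17, 4).
Step 2: Apply the recurrence (x_{n+1}, y_{n+1}) = (x₁x_n + 18y₁y_n, x₁y_n + y₁x_n) repeatedly.
  From (x_1, y_1) = (17, 4): x_2 = 17·17 + 18·4·4 = 577; y_2 = 17·4 + 4·17 = 136.
Step 3: Verify x_2² - 18·y_2² = 332929 - 332928 = 1 (should be 1). ✓

(x_1, y_1) = (17, 4); (x_2, y_2) = (577, 136).


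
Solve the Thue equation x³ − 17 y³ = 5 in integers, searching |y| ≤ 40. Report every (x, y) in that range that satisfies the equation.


The equation is x³ - 17y³ = 5. For fixed y, x³ = 17·y³ + 5, so a solution requires the RHS to be a perfect cube.
Strategy: iterate y from -40 to 40, compute RHS = 17·y³ + 5, and check whether it is a (positive or negative) perfect cube.
Check small values of y:
  y = 0: RHS = 5 is not a perfect cube.
  y = 1: RHS = 22 is not a perfect cube.
  y = -1: RHS = -12 is not a perfect cube.
  y = 2: RHS = 141 is not a perfect cube.
  y = -2: RHS = -131 is not a perfect cube.
  y = 3: RHS = 464 is not a perfect cube.
  y = -3: RHS = -454 is not a perfect cube.
Continuing the search up to |y| = 40 finds no solutions either.
No (x, y) in the scanned range satisfies the equation.

No integer solutions with |y| ≤ 40.
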